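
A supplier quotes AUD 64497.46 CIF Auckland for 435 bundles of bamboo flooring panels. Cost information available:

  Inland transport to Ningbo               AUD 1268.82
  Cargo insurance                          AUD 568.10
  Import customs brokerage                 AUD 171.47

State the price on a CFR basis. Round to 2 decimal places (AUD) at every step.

Not relevant to the conversion: inland to port — on the seller under both CIF and CFR; already in the CIF price and stays in the CFR price. brokerage — on the buyer under both terms; not part of either seller's price.
From CIF to CFR, the seller no longer bears: insurance.
CFR price = 64497.46 − 568.10 = 63929.36

CFR price: AUD 63929.36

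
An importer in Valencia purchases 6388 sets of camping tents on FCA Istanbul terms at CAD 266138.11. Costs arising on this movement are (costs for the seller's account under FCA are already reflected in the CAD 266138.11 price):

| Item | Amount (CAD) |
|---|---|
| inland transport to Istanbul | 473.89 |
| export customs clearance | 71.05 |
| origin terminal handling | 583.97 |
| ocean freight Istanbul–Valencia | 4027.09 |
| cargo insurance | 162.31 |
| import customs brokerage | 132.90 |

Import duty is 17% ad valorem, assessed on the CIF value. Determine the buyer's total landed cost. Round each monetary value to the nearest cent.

Total landed cost: CAD 317099.33

FCA: the seller delivers export-cleared goods to the carrier; the buyer bears costs from that point.
Already in the invoice (seller's account under FCA): inland to port, export clearance — exclude.
CIF value = FCA price + origin terminal + freight + insurance = 266138.11 + 583.97 + 4027.09 + 162.31 = 270911.48
Import duty = 270911.48 × 17% = 46054.95
Buyer bears: origin terminal 583.97 + freight 4027.09 + insurance 162.31 + brokerage 132.90 + duty 46054.95 = 50961.22
Landed cost = invoice 266138.11 + 50961.22 = 317099.33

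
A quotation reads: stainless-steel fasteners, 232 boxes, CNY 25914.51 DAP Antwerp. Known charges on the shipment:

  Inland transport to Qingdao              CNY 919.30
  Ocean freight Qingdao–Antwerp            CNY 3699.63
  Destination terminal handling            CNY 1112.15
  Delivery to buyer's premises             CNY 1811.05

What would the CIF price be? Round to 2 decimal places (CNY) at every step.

Not relevant to the conversion: inland to port, freight — on the seller under both DAP and CIF; already in the DAP price and stays in the CIF price.
From DAP to CIF, the seller no longer bears: destination terminal, delivery.
CIF price = 25914.51 − 1112.15 − 1811.05 = 22991.31

CIF price: CNY 22991.31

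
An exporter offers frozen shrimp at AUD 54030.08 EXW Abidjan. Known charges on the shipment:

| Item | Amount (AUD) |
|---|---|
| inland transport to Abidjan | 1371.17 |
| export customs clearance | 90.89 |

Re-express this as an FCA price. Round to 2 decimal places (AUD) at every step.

From EXW to FCA, the seller additionally bears: inland to port, export clearance.
FCA price = 54030.08 + 1371.17 + 90.89 = 55492.14

FCA price: AUD 55492.14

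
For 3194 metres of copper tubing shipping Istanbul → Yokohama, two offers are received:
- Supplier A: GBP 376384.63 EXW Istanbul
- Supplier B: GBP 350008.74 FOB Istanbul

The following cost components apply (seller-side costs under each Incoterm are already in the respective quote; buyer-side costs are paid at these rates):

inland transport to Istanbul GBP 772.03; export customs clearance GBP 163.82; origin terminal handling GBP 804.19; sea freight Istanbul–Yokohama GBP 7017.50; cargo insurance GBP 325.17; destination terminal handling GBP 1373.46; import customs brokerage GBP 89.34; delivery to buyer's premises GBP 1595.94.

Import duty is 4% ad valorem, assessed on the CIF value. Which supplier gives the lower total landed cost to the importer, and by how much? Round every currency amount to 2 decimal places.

Supplier A (EXW):
CIF value = EXW price + inland to port + export clearance + origin terminal + freight + insurance = 376384.63 + 772.03 + 163.82 + 804.19 + 7017.50 + 325.17 = 385467.34
Import duty = 385467.34 × 4% = 15418.69
Buyer bears (A): 772.03 + 163.82 + 804.19 + 7017.50 + 325.17 + 1373.46 + 89.34 + 1595.94 = 12141.45
Landed cost (A) = invoice 376384.63 + 12141.45 + duty 15418.69 = 403944.77
Supplier B (FOB):
CIF value = FOB price + freight + insurance = 350008.74 + 7017.50 + 325.17 = 357351.41
Import duty = 357351.41 × 4% = 14294.06
Buyer bears (B): 7017.50 + 325.17 + 1373.46 + 89.34 + 1595.94 = 10401.41
Landed cost (B) = invoice 350008.74 + 10401.41 + duty 14294.06 = 374704.21
Difference = |403944.77 − 374704.21| = 29240.56

Supplier B is cheaper by GBP 29240.56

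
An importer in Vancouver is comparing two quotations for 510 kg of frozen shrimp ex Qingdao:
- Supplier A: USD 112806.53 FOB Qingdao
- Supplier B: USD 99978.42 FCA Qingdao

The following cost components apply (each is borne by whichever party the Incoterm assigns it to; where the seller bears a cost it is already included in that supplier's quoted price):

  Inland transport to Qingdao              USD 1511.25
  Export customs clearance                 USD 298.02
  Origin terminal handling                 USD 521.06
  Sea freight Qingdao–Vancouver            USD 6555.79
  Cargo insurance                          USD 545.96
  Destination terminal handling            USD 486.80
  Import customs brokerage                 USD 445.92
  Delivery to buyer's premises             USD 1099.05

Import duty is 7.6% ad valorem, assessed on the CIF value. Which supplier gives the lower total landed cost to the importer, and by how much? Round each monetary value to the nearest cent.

Supplier B is cheaper by USD 13242.39

Supplier A (FOB):
CIF value = FOB price + freight + insurance = 112806.53 + 6555.79 + 545.96 = 119908.28
Import duty = 119908.28 × 7.6% = 9113.03
Buyer bears (A): 6555.79 + 545.96 + 486.80 + 445.92 + 1099.05 = 9133.52
Landed cost (A) = invoice 112806.53 + 9133.52 + duty 9113.03 = 131053.08
Supplier B (FCA):
CIF value = FCA price + origin terminal + freight + insurance = 99978.42 + 521.06 + 6555.79 + 545.96 = 107601.23
Import duty = 107601.23 × 7.6% = 8177.69
Buyer bears (B): 521.06 + 6555.79 + 545.96 + 486.80 + 445.92 + 1099.05 = 9654.58
Landed cost (B) = invoice 99978.42 + 9654.58 + duty 8177.69 = 117810.69
Difference = |131053.08 − 117810.69| = 13242.39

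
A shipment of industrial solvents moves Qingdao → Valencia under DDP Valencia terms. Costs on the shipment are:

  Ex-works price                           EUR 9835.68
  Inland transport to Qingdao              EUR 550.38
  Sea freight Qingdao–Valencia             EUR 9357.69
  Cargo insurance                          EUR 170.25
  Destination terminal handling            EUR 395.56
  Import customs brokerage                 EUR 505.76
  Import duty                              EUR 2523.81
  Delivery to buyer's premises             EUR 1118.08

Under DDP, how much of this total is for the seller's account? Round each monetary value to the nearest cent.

DDP: the seller bears all costs including import duty.
Seller's account: goods 9835.68 + inland to port 550.38 + freight 9357.69 + insurance 170.25 + destination terminal 395.56 + brokerage 505.76 + duty 2523.81 + delivery 1118.08 = 24457.21
Buyer's account: 0.00

Seller's account: EUR 24457.21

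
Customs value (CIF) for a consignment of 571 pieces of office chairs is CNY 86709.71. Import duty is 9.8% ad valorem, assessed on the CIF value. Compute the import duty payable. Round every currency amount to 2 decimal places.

Import duty = 86709.71 × 9.8% = 8497.55

Import duty: CNY 8497.55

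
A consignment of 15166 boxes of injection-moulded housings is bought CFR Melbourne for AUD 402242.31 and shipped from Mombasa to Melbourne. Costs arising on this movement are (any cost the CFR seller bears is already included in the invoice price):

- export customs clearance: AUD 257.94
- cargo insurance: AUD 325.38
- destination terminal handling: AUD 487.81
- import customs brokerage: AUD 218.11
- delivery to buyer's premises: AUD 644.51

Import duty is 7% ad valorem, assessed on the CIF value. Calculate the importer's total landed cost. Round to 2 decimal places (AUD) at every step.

CFR: the seller pays costs through ocean freight to the destination port, but not insurance.
Already in the invoice (seller's account under CFR): export clearance — exclude.
CIF value = CFR price + insurance = 402242.31 + 325.38 = 402567.69
Import duty = 402567.69 × 7% = 28179.74
Buyer bears: insurance 325.38 + destination terminal 487.81 + brokerage 218.11 + delivery 644.51 + duty 28179.74 = 29855.55
Landed cost = invoice 402242.31 + 29855.55 = 432097.86

Total landed cost: AUD 432097.86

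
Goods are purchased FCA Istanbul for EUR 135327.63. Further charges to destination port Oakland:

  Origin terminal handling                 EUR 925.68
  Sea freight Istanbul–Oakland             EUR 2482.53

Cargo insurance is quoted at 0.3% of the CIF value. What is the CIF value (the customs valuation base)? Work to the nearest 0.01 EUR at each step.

Let C be the CIF value. C = FCA price + pre-shipment costs + freight + 0.3% × C
C − 0.3% × C = 135327.63 + 925.68 + 2482.53
0.997 × C = 138735.84
C = 138735.84 / 0.997 = 139153.30
Insurance premium = 0.3% × 139153.30 = 417.46

CIF value: EUR 139153.30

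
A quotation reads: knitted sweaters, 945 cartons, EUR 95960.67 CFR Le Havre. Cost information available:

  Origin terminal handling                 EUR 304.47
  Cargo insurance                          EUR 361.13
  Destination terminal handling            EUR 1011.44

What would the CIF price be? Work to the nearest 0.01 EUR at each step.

CIF price: EUR 96321.80

Not relevant to the conversion: origin terminal — on the seller under both CFR and CIF; already in the CFR price and stays in the CIF price. destination terminal — on the buyer under both terms; not part of either seller's price.
From CFR to CIF, the seller additionally bears: insurance.
CIF price = 95960.67 + 361.13 = 96321.80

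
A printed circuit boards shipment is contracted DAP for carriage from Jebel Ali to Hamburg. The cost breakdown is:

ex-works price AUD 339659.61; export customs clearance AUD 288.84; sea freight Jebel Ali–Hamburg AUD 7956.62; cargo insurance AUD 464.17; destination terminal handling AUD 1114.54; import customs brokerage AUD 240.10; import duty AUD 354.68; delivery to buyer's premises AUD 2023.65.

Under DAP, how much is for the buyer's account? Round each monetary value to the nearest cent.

Buyer's account: AUD 594.78

DAP: the seller bears all costs to the named destination except import duty and clearance.
Seller's account: goods 339659.61 + export clearance 288.84 + freight 7956.62 + insurance 464.17 + destination terminal 1114.54 + delivery 2023.65 = 351507.43
Buyer's account: brokerage 240.10 + duty 354.68 = 594.78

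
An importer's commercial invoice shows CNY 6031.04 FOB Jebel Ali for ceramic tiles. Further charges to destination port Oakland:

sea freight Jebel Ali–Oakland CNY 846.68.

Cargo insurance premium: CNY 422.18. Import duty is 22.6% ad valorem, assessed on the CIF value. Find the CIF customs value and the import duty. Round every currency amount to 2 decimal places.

CIF = FOB price + freight + insurance
CIF = 6031.04 + 846.68 + 422.18 = 7299.90
Import duty = 7299.90 × 22.6% = 1649.78

CIF value: CNY 7299.90; import duty: CNY 1649.78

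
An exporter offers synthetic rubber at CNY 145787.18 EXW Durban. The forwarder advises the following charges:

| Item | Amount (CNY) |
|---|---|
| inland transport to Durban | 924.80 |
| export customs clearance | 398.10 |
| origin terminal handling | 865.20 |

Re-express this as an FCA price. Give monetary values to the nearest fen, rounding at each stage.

FCA price: CNY 147110.08

Not relevant to the conversion: origin terminal — on the buyer under both terms; not part of either seller's price.
From EXW to FCA, the seller additionally bears: inland to port, export clearance.
FCA price = 145787.18 + 924.80 + 398.10 = 147110.08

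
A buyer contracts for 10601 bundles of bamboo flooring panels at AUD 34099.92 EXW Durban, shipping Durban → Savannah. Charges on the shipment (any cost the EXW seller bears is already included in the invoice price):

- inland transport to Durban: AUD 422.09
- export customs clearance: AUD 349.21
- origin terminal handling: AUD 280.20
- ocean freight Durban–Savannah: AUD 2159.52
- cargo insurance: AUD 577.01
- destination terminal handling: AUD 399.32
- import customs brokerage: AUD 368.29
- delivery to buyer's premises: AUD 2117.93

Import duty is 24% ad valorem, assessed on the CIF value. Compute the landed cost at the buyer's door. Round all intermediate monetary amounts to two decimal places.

EXW: the seller makes goods available at their premises; the buyer bears all onward costs.
CIF value = EXW price + inland to port + export clearance + origin terminal + freight + insurance = 34099.92 + 422.09 + 349.21 + 280.20 + 2159.52 + 577.01 = 37887.95
Import duty = 37887.95 × 24% = 9093.11
Buyer bears: inland to port 422.09 + export clearance 349.21 + origin terminal 280.20 + freight 2159.52 + insurance 577.01 + destination terminal 399.32 + brokerage 368.29 + delivery 2117.93 + duty 9093.11 = 15766.68
Landed cost = invoice 34099.92 + 15766.68 = 49866.60

Total landed cost: AUD 49866.60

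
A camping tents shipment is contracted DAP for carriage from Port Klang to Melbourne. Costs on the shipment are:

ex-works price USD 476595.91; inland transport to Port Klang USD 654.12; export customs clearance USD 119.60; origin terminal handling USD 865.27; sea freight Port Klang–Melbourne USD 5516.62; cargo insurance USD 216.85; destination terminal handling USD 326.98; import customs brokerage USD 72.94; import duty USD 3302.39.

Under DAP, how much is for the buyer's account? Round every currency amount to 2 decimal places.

DAP: the seller bears all costs to the named destination except import duty and clearance.
Seller's account: goods 476595.91 + inland to port 654.12 + export clearance 119.60 + origin terminal 865.27 + freight 5516.62 + insurance 216.85 + destination terminal 326.98 = 484295.35
Buyer's account: brokerage 72.94 + duty 3302.39 = 3375.33

Buyer's account: USD 3375.33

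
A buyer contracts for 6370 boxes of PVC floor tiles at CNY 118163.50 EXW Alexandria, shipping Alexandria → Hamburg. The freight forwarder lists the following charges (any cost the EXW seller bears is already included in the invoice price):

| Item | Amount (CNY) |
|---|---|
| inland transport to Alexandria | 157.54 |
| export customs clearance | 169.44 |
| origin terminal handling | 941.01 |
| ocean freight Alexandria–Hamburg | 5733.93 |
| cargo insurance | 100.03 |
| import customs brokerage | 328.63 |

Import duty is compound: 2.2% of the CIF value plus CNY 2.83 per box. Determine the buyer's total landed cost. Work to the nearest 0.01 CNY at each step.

Total landed cost: CNY 146377.02

EXW: the seller makes goods available at their premises; the buyer bears all onward costs.
CIF value = EXW price + inland to port + export clearance + origin terminal + freight + insurance = 118163.50 + 157.54 + 169.44 + 941.01 + 5733.93 + 100.03 = 125265.45
Ad valorem component: 125265.45 × 2.2% = 2755.84
Specific component: 6370 × 2.83 = 18027.10
Import duty = 2755.84 + 18027.10 = 20782.94
Buyer bears: inland to port 157.54 + export clearance 169.44 + origin terminal 941.01 + freight 5733.93 + insurance 100.03 + brokerage 328.63 + duty 20782.94 = 28213.52
Landed cost = invoice 118163.50 + 28213.52 = 146377.02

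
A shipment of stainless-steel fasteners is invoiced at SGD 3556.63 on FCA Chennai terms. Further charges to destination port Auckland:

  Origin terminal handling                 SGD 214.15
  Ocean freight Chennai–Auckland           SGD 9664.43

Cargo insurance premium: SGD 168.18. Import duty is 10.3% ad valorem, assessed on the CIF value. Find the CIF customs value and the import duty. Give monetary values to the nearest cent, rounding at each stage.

CIF = FCA price + pre-shipment costs + freight + insurance
CIF = 3556.63 + 214.15 + 9664.43 + 168.18 = 13603.39
Import duty = 13603.39 × 10.3% = 1401.15

CIF value: SGD 13603.39; import duty: SGD 1401.15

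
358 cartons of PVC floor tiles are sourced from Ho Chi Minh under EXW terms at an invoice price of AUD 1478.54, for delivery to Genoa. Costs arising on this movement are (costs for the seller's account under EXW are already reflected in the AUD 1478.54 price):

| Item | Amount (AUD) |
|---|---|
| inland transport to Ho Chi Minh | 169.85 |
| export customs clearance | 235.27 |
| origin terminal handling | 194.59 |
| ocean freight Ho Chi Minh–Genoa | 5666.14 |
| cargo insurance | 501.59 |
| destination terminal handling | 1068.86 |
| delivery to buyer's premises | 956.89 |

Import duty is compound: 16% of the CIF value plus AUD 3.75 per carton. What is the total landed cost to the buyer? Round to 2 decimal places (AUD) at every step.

Total landed cost: AUD 12933.59

EXW: the seller makes goods available at their premises; the buyer bears all onward costs.
CIF value = EXW price + inland to port + export clearance + origin terminal + freight + insurance = 1478.54 + 169.85 + 235.27 + 194.59 + 5666.14 + 501.59 = 8245.98
Ad valorem component: 8245.98 × 16% = 1319.36
Specific component: 358 × 3.75 = 1342.50
Import duty = 1319.36 + 1342.50 = 2661.86
Buyer bears: inland to port 169.85 + export clearance 235.27 + origin terminal 194.59 + freight 5666.14 + insurance 501.59 + destination terminal 1068.86 + delivery 956.89 + duty 2661.86 = 11455.05
Landed cost = invoice 1478.54 + 11455.05 = 12933.59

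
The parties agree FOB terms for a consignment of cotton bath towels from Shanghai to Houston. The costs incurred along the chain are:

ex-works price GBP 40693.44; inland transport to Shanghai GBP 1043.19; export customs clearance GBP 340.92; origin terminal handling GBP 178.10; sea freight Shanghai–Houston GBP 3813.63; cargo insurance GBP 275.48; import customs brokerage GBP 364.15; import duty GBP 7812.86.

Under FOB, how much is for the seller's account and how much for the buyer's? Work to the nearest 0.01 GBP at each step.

Seller: GBP 42255.65; buyer: GBP 12266.12

FOB: the seller bears costs until goods are on board at the origin port; the buyer bears freight, insurance and all costs thereafter.
Seller's account: goods 40693.44 + inland to port 1043.19 + export clearance 340.92 + origin terminal 178.10 = 42255.65
Buyer's account: freight 3813.63 + insurance 275.48 + brokerage 364.15 + duty 7812.86 = 12266.12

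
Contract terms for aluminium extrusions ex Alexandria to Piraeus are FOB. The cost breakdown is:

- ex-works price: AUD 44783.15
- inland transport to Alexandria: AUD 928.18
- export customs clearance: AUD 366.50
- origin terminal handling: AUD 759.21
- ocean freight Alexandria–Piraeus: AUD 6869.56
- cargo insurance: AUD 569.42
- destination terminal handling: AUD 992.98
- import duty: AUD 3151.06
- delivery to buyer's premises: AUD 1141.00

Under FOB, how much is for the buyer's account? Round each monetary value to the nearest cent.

FOB: the seller bears costs until goods are on board at the origin port; the buyer bears freight, insurance and all costs thereafter.
Seller's account: goods 44783.15 + inland to port 928.18 + export clearance 366.50 + origin terminal 759.21 = 46837.04
Buyer's account: freight 6869.56 + insurance 569.42 + destination terminal 992.98 + duty 3151.06 + delivery 1141.00 = 12724.02

Buyer's account: AUD 12724.02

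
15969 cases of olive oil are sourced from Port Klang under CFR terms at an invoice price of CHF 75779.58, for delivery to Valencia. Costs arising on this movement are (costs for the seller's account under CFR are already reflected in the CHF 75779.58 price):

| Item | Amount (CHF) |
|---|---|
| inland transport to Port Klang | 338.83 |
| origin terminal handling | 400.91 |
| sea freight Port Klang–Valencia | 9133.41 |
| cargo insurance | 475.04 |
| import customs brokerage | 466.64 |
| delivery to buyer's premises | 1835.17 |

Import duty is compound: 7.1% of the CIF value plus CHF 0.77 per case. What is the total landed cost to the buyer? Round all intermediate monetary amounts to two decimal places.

Total landed cost: CHF 96266.64

CFR: the seller pays costs through ocean freight to the destination port, but not insurance.
Already in the invoice (seller's account under CFR): inland to port, origin terminal, freight — exclude.
CIF value = CFR price + insurance = 75779.58 + 475.04 = 76254.62
Ad valorem component: 76254.62 × 7.1% = 5414.08
Specific component: 15969 × 0.77 = 12296.13
Import duty = 5414.08 + 12296.13 = 17710.21
Buyer bears: insurance 475.04 + brokerage 466.64 + delivery 1835.17 + duty 17710.21 = 20487.06
Landed cost = invoice 75779.58 + 20487.06 = 96266.64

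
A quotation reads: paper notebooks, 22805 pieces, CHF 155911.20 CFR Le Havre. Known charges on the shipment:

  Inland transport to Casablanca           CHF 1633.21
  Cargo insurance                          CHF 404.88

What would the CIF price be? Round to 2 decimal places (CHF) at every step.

Not relevant to the conversion: inland to port — on the seller under both CFR and CIF; already in the CFR price and stays in the CIF price.
From CFR to CIF, the seller additionally bears: insurance.
CIF price = 155911.20 + 404.88 = 156316.08

CIF price: CHF 156316.08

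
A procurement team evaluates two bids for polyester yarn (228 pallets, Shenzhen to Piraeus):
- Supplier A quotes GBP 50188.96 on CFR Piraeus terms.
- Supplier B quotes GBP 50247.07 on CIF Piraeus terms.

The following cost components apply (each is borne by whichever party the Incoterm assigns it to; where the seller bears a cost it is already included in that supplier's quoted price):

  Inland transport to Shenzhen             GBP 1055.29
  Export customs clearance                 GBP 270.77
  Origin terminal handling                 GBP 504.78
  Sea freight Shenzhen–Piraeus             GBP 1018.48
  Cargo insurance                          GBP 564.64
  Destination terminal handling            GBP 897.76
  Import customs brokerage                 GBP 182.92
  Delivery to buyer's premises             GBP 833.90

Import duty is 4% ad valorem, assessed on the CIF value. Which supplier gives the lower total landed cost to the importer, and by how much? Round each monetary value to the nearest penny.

Supplier A (CFR):
CIF value = CFR price + insurance = 50188.96 + 564.64 = 50753.60
Import duty = 50753.60 × 4% = 2030.14
Buyer bears (A): 564.64 + 897.76 + 182.92 + 833.90 = 2479.22
Landed cost (A) = invoice 50188.96 + 2479.22 + duty 2030.14 = 54698.32
Supplier B (CIF):
The CIF price already equals the CIF value: 50247.07
Import duty = 50247.07 × 4% = 2009.88
Buyer bears (B): 897.76 + 182.92 + 833.90 = 1914.58
Landed cost (B) = invoice 50247.07 + 1914.58 + duty 2009.88 = 54171.53
Difference = |54698.32 − 54171.53| = 526.79

Supplier B is cheaper by GBP 526.79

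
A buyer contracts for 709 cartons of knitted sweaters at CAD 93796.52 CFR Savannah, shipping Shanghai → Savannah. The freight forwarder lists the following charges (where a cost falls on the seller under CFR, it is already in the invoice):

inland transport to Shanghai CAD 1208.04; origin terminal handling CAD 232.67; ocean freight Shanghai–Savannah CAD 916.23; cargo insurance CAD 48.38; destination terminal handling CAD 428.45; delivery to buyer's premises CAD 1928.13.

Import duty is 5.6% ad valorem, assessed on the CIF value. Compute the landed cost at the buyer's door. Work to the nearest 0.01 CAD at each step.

CFR: the seller pays costs through ocean freight to the destination port, but not insurance.
Already in the invoice (seller's account under CFR): inland to port, origin terminal, freight — exclude.
CIF value = CFR price + insurance = 93796.52 + 48.38 = 93844.90
Import duty = 93844.90 × 5.6% = 5255.31
Buyer bears: insurance 48.38 + destination terminal 428.45 + delivery 1928.13 + duty 5255.31 = 7660.27
Landed cost = invoice 93796.52 + 7660.27 = 101456.79

Total landed cost: CAD 101456.79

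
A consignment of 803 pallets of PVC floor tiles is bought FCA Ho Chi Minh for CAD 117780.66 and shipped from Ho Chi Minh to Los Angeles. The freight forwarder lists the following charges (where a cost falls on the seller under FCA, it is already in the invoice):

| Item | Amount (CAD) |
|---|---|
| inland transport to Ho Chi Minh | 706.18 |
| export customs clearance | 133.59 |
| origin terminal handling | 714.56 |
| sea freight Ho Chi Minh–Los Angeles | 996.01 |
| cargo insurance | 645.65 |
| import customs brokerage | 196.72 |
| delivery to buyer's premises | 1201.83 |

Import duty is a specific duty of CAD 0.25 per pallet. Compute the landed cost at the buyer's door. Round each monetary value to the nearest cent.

FCA: the seller delivers export-cleared goods to the carrier; the buyer bears costs from that point.
Already in the invoice (seller's account under FCA): inland to port, export clearance — exclude.
CIF value = FCA price + origin terminal + freight + insurance = 117780.66 + 714.56 + 996.01 + 645.65 = 120136.88
Import duty = 803 × 0.25 = 200.75
Buyer bears: origin terminal 714.56 + freight 996.01 + insurance 645.65 + brokerage 196.72 + delivery 1201.83 + duty 200.75 = 3955.52
Landed cost = invoice 117780.66 + 3955.52 = 121736.18

Total landed cost: CAD 121736.18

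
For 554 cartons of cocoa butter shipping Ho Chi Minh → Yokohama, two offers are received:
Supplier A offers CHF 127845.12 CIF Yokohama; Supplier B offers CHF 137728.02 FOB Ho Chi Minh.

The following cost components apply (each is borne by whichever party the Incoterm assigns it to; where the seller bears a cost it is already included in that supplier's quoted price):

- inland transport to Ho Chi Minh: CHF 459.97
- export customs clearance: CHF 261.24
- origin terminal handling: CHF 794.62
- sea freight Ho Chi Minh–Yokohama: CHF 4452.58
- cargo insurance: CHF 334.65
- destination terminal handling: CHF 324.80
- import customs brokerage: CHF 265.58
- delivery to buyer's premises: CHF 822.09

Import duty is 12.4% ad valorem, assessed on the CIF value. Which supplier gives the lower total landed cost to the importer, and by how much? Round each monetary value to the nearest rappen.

Supplier A is cheaper by CHF 16489.23

Supplier A (CIF):
The CIF price already equals the CIF value: 127845.12
Import duty = 127845.12 × 12.4% = 15852.79
Buyer bears (A): 324.80 + 265.58 + 822.09 = 1412.47
Landed cost (A) = invoice 127845.12 + 1412.47 + duty 15852.79 = 145110.38
Supplier B (FOB):
CIF value = FOB price + freight + insurance = 137728.02 + 4452.58 + 334.65 = 142515.25
Import duty = 142515.25 × 12.4% = 17671.89
Buyer bears (B): 4452.58 + 334.65 + 324.80 + 265.58 + 822.09 = 6199.70
Landed cost (B) = invoice 137728.02 + 6199.70 + duty 17671.89 = 161599.61
Difference = |145110.38 − 161599.61| = 16489.23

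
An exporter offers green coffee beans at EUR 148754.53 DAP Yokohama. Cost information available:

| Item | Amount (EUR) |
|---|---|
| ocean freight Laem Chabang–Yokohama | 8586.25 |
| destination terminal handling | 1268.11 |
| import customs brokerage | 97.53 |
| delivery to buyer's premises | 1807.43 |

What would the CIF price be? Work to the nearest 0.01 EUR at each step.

CIF price: EUR 145678.99

Not relevant to the conversion: freight — on the seller under both DAP and CIF; already in the DAP price and stays in the CIF price. brokerage — on the buyer under both terms; not part of either seller's price.
From DAP to CIF, the seller no longer bears: destination terminal, delivery.
CIF price = 148754.53 − 1268.11 − 1807.43 = 145678.99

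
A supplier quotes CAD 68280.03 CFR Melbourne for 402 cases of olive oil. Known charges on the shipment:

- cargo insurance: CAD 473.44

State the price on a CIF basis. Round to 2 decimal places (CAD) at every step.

From CFR to CIF, the seller additionally bears: insurance.
CIF price = 68280.03 + 473.44 = 68753.47

CIF price: CAD 68753.47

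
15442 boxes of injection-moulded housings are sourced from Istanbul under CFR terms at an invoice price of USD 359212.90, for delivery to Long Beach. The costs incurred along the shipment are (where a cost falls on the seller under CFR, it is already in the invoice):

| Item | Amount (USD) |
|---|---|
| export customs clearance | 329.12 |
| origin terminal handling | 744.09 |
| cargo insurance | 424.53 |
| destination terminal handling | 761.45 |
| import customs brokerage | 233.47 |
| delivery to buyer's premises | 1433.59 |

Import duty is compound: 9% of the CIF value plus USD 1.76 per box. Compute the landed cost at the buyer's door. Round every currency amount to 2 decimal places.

CFR: the seller pays costs through ocean freight to the destination port, but not insurance.
Already in the invoice (seller's account under CFR): export clearance, origin terminal — exclude.
CIF value = CFR price + insurance = 359212.90 + 424.53 = 359637.43
Ad valorem component: 359637.43 × 9% = 32367.37
Specific component: 15442 × 1.76 = 27177.92
Import duty = 32367.37 + 27177.92 = 59545.29
Buyer bears: insurance 424.53 + destination terminal 761.45 + brokerage 233.47 + delivery 1433.59 + duty 59545.29 = 62398.33
Landed cost = invoice 359212.90 + 62398.33 = 421611.23

Total landed cost: USD 421611.23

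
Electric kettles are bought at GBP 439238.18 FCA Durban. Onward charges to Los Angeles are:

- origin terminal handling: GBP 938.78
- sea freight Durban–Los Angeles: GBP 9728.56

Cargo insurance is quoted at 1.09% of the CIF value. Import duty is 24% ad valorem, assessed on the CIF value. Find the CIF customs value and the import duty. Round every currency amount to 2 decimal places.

CIF value: GBP 454863.53; import duty: GBP 109167.25

Let C be the CIF value. C = FCA price + pre-shipment costs + freight + 1.09% × C
C − 1.09% × C = 439238.18 + 938.78 + 9728.56
0.9891 × C = 449905.52
C = 449905.52 / 0.9891 = 454863.53
Insurance premium = 1.09% × 454863.53 = 4958.01
Import duty = 454863.53 × 24% = 109167.25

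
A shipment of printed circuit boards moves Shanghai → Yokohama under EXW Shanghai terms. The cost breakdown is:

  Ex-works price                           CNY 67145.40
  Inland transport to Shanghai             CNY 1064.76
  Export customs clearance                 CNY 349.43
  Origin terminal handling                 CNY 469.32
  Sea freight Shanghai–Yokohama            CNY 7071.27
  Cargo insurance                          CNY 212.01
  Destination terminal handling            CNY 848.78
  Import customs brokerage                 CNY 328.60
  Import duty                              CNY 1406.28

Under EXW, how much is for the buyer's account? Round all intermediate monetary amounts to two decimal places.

EXW: the seller makes goods available at their premises; the buyer bears all onward costs.
Seller's account: goods 67145.40 = 67145.40
Buyer's account: inland to port 1064.76 + export clearance 349.43 + origin terminal 469.32 + freight 7071.27 + insurance 212.01 + destination terminal 848.78 + brokerage 328.60 + duty 1406.28 = 11750.45

Buyer's account: CNY 11750.45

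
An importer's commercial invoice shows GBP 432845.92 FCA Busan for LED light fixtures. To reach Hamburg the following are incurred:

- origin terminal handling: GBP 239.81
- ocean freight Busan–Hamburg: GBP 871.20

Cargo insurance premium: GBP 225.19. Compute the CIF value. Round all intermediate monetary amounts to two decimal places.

CIF = FCA price + pre-shipment costs + freight + insurance
CIF = 432845.92 + 239.81 + 871.20 + 225.19 = 434182.12

CIF value: GBP 434182.12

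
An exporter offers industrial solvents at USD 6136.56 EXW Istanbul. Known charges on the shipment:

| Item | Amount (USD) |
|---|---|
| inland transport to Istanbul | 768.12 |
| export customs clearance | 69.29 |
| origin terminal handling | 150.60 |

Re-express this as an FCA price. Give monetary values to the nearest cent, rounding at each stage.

Not relevant to the conversion: origin terminal — on the buyer under both terms; not part of either seller's price.
From EXW to FCA, the seller additionally bears: inland to port, export clearance.
FCA price = 6136.56 + 768.12 + 69.29 = 6973.97

FCA price: USD 6973.97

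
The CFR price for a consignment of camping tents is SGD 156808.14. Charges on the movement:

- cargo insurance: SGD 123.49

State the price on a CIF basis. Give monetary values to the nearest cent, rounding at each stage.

CIF price: SGD 156931.63

From CFR to CIF, the seller additionally bears: insurance.
CIF price = 156808.14 + 123.49 = 156931.63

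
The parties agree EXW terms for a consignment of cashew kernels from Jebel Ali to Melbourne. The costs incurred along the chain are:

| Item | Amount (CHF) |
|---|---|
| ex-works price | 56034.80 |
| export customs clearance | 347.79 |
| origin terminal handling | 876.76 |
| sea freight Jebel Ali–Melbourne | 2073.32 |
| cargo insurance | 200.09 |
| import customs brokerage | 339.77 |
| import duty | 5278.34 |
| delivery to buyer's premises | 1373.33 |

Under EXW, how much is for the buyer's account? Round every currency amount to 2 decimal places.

EXW: the seller makes goods available at their premises; the buyer bears all onward costs.
Seller's account: goods 56034.80 = 56034.80
Buyer's account: export clearance 347.79 + origin terminal 876.76 + freight 2073.32 + insurance 200.09 + brokerage 339.77 + duty 5278.34 + delivery 1373.33 = 10489.40

Buyer's account: CHF 10489.40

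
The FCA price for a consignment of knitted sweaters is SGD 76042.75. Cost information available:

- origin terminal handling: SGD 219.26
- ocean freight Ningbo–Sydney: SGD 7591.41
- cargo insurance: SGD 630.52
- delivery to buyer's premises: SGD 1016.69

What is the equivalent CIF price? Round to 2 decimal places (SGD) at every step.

Not relevant to the conversion: delivery — on the buyer under both terms; not part of either seller's price.
From FCA to CIF, the seller additionally bears: origin terminal, freight, insurance.
CIF price = 76042.75 + 219.26 + 7591.41 + 630.52 = 84483.94

CIF price: SGD 84483.94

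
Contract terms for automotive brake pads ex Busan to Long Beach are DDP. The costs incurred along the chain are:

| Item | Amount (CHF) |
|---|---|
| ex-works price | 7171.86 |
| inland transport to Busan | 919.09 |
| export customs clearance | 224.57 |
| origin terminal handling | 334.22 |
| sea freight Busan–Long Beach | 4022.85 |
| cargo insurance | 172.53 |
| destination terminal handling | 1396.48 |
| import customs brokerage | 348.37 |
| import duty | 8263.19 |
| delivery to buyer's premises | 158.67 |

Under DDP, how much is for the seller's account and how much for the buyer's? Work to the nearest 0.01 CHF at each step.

DDP: the seller bears all costs including import duty.
Seller's account: goods 7171.86 + inland to port 919.09 + export clearance 224.57 + origin terminal 334.22 + freight 4022.85 + insurance 172.53 + destination terminal 1396.48 + brokerage 348.37 + duty 8263.19 + delivery 158.67 = 23011.83
Buyer's account: 0.00

Seller: CHF 23011.83; buyer: CHF 0.00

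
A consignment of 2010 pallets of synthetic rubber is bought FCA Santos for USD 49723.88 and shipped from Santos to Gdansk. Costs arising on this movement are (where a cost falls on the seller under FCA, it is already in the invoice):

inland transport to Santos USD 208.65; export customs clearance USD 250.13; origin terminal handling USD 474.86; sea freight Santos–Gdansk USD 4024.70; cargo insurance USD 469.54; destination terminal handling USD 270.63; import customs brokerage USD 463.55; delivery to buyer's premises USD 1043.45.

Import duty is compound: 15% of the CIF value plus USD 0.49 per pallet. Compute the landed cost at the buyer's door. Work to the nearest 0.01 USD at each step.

FCA: the seller delivers export-cleared goods to the carrier; the buyer bears costs from that point.
Already in the invoice (seller's account under FCA): inland to port, export clearance — exclude.
CIF value = FCA price + origin terminal + freight + insurance = 49723.88 + 474.86 + 4024.70 + 469.54 = 54692.98
Ad valorem component: 54692.98 × 15% = 8203.95
Specific component: 2010 × 0.49 = 984.90
Import duty = 8203.95 + 984.90 = 9188.85
Buyer bears: origin terminal 474.86 + freight 4024.70 + insurance 469.54 + destination terminal 270.63 + brokerage 463.55 + delivery 1043.45 + duty 9188.85 = 15935.58
Landed cost = invoice 49723.88 + 15935.58 = 65659.46

Total landed cost: USD 65659.46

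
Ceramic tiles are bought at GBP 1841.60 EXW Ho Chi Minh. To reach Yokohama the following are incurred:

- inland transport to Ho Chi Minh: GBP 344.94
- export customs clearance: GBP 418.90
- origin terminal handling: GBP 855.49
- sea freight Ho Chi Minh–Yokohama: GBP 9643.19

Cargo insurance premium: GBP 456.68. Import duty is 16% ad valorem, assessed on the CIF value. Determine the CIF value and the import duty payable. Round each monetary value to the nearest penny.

CIF = EXW price + pre-shipment costs + freight + insurance
CIF = 1841.60 + 344.94 + 418.90 + 855.49 + 9643.19 + 456.68 = 13560.80
Import duty = 13560.80 × 16% = 2169.73

CIF value: GBP 13560.80; import duty: GBP 2169.73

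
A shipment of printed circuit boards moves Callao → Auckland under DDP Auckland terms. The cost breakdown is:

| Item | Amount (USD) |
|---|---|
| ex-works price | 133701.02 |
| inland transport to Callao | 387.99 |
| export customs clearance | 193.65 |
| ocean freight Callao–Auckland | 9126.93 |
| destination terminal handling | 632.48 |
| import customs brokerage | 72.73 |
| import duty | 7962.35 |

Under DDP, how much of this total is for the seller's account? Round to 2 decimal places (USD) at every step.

DDP: the seller bears all costs including import duty.
Seller's account: goods 133701.02 + inland to port 387.99 + export clearance 193.65 + freight 9126.93 + destination terminal 632.48 + brokerage 72.73 + duty 7962.35 = 152077.15
Buyer's account: 0.00

Seller's account: USD 152077.15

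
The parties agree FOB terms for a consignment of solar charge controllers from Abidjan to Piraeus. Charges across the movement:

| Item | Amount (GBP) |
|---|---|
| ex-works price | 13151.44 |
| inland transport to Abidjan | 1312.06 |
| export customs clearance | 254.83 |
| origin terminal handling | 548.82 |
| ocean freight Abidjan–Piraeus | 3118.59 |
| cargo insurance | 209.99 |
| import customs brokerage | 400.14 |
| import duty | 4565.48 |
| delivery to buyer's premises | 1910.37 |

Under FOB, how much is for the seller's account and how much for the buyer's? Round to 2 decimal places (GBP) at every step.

Seller: GBP 15267.15; buyer: GBP 10204.57

FOB: the seller bears costs until goods are on board at the origin port; the buyer bears freight, insurance and all costs thereafter.
Seller's account: goods 13151.44 + inland to port 1312.06 + export clearance 254.83 + origin terminal 548.82 = 15267.15
Buyer's account: freight 3118.59 + insurance 209.99 + brokerage 400.14 + duty 4565.48 + delivery 1910.37 = 10204.57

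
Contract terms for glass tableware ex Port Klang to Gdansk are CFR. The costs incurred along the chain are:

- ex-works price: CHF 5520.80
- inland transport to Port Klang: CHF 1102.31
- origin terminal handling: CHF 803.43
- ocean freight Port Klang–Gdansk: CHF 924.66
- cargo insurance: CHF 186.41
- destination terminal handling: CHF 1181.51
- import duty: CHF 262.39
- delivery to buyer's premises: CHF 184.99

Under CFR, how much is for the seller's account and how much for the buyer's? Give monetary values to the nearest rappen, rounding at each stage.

Seller: CHF 8351.20; buyer: CHF 1815.30

CFR: the seller pays costs through ocean freight to the destination port, but not insurance.
Seller's account: goods 5520.80 + inland to port 1102.31 + origin terminal 803.43 + freight 924.66 = 8351.20
Buyer's account: insurance 186.41 + destination terminal 1181.51 + duty 262.39 + delivery 184.99 = 1815.30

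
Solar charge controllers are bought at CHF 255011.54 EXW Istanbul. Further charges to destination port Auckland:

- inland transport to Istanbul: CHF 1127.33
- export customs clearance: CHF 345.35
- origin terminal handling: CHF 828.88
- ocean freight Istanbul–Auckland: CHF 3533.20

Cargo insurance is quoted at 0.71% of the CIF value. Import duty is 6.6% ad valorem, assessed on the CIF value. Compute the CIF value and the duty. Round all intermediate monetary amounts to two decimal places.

Let C be the CIF value. C = EXW price + pre-shipment costs + freight + 0.71% × C
C − 0.71% × C = 255011.54 + 1127.33 + 345.35 + 828.88 + 3533.20
0.9929 × C = 260846.30
C = 260846.30 / 0.9929 = 262711.55
Insurance premium = 0.71% × 262711.55 = 1865.25
Import duty = 262711.55 × 6.6% = 17338.96

CIF value: CHF 262711.55; import duty: CHF 17338.96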